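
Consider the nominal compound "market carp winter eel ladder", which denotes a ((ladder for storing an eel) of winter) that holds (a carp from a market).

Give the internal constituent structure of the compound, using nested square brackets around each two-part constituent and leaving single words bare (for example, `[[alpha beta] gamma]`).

[[market carp] [winter [eel ladder]]]

Whole compound: head "ladder" (specifically "winter eel ladder"), modifier "market carp".
"market carp" → head "carp", modifier "market".
"winter eel ladder" → head "ladder" (specifically "eel ladder"), modifier "winter".
"eel ladder" → head "ladder", modifier "eel".
Putting it together: [[market carp] [winter [eel ladder]]].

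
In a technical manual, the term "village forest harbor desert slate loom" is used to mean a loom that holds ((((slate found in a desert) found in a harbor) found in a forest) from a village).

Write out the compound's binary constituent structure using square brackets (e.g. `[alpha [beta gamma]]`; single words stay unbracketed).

[[village [forest [harbor [desert slate]]]] loom]

The outermost head in the paraphrase is "loom", modified by "village forest harbor desert slate".
"village forest harbor desert slate" → head "slate" (specifically "forest harbor desert slate"), modifier "village".
"forest harbor desert slate" → head "slate" (specifically "harbor desert slate"), modifier "forest".
"harbor desert slate" → head "slate" (specifically "desert slate"), modifier "harbor".
"desert slate" → head "slate", modifier "desert".
Putting it together: [[village [forest [harbor [desert slate]]]] loom].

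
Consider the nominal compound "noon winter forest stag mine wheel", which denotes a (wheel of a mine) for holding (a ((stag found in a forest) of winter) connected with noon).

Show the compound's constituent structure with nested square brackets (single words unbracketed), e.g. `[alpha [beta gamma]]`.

[[noon [winter [forest stag]]] [mine wheel]]

Overall it is a kind of wheel (specifically "mine wheel"); the modifier is "noon winter forest stag".
"noon winter forest stag" → head "stag" (specifically "winter forest stag"), modifier "noon".
"winter forest stag" → head "stag" (specifically "forest stag"), modifier "winter".
"forest stag" → head "stag", modifier "forest".
"mine wheel" → head "wheel", modifier "mine".
Putting it together: [[noon [winter [forest stag]]] [mine wheel]].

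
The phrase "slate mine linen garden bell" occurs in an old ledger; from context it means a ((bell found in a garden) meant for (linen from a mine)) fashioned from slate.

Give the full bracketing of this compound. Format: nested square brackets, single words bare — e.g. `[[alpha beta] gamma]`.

[slate [[mine linen] [garden bell]]]

Overall it is a kind of bell (specifically "mine linen garden bell"); the modifier is "slate".
Within "mine linen garden bell", the head is "bell" (specifically "garden bell") and the modifier is "mine linen".
Within "mine linen", the head is "linen" and the modifier is "mine".
Within "garden bell", the head is "bell" and the modifier is "garden".
So the structure is [slate [[mine linen] [garden bell]]].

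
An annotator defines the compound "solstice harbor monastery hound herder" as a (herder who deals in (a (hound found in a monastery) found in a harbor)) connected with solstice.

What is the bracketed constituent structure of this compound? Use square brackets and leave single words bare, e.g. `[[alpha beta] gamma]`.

[solstice [[harbor [monastery hound]] herder]]

Whole compound: head "herder" (specifically "harbor monastery hound herder"), modifier "solstice".
"harbor monastery hound herder" → head "herder", modifier "harbor monastery hound".
"harbor monastery hound" → head "hound" (specifically "monastery hound"), modifier "harbor".
"monastery hound" → head "hound", modifier "monastery".
So the structure is [solstice [[harbor [monastery hound]] herder]].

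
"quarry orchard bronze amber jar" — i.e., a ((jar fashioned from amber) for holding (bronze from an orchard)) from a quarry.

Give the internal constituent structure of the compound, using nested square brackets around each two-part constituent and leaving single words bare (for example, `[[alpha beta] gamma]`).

[quarry [[orchard bronze] [amber jar]]]

Overall it is a kind of jar (specifically "orchard bronze amber jar"); the modifier is "quarry".
Within "orchard bronze amber jar", the head is "jar" (specifically "amber jar") and the modifier is "orchard bronze".
Within "orchard bronze", the head is "bronze" and the modifier is "orchard".
Within "amber jar", the head is "jar" and the modifier is "amber".
Putting it together: [quarry [[orchard bronze] [amber jar]]].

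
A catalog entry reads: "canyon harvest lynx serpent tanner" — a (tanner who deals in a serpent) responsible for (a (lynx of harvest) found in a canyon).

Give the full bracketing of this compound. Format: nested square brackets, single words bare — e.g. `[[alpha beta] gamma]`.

[[canyon [harvest lynx]] [serpent tanner]]

Whole compound: head "tanner" (specifically "serpent tanner"), modifier "canyon harvest lynx".
Within "canyon harvest lynx", the head is "lynx" (specifically "harvest lynx") and the modifier is "canyon".
Within "harvest lynx", the head is "lynx" and the modifier is "harvest".
Within "serpent tanner", the head is "tanner" and the modifier is "serpent".
Putting it together: [[canyon [harvest lynx]] [serpent tanner]].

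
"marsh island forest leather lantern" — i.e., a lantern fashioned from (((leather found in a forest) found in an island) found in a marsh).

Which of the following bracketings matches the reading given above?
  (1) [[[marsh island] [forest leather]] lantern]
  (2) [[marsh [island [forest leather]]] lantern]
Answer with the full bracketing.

The paraphrase's head is the "lantern" part ("lantern"); its modifier is "marsh island forest leather".
That top-level split, carried through the inner groups, gives [[marsh [island [forest leather]]] lantern].

[[marsh [island [forest leather]]] lantern]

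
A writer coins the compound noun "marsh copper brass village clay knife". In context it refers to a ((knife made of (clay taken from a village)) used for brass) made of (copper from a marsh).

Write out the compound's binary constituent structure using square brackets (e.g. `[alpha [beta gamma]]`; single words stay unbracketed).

[[marsh copper] [brass [[village clay] knife]]]

At the top level: head "knife" (specifically "brass village clay knife"); modifier "marsh copper".
"marsh copper" → head "copper", modifier "marsh".
"brass village clay knife" → head "knife" (specifically "village clay knife"), modifier "brass".
"village clay knife" → head "knife", modifier "village clay".
"village clay" → head "clay", modifier "village".
So the structure is [[marsh copper] [brass [[village clay] knife]]].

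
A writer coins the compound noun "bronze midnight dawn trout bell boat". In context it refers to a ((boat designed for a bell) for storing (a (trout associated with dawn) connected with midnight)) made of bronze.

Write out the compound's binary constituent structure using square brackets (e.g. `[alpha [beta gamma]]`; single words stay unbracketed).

[bronze [[midnight [dawn trout]] [bell boat]]]

The outermost head in the paraphrase is "boat" (specifically "midnight dawn trout bell boat"), modified by "bronze".
Within "midnight dawn trout bell boat", the head is "boat" (specifically "bell boat") and the modifier is "midnight dawn trout".
Within "midnight dawn trout", the head is "trout" (specifically "dawn trout") and the modifier is "midnight".
Within "dawn trout", the head is "trout" and the modifier is "dawn".
Within "bell boat", the head is "boat" and the modifier is "bell".
Putting it together: [bronze [[midnight [dawn trout]] [bell boat]]].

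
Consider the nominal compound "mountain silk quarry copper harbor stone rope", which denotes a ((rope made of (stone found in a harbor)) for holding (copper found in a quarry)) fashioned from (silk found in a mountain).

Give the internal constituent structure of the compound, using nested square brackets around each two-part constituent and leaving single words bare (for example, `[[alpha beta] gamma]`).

[[mountain silk] [[quarry copper] [[harbor stone] rope]]]

The outermost head in the paraphrase is "rope" (specifically "quarry copper harbor stone rope"), modified by "mountain silk".
Within "mountain silk", the head is "silk" and the modifier is "mountain".
Within "quarry copper harbor stone rope", the head is "rope" (specifically "harbor stone rope") and the modifier is "quarry copper".
Within "quarry copper", the head is "copper" and the modifier is "quarry".
Within "harbor stone rope", the head is "rope" and the modifier is "harbor stone".
Within "harbor stone", the head is "stone" and the modifier is "harbor".
Assembled: [[mountain silk] [[quarry copper] [[harbor stone] rope]]].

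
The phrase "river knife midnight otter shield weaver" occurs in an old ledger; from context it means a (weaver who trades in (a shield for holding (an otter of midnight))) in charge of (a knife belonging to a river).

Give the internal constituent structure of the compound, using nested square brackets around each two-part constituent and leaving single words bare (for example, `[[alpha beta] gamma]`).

[[river knife] [[[midnight otter] shield] weaver]]

At the top level: head "weaver" (specifically "midnight otter shield weaver"); modifier "river knife".
Inside "river knife": head "knife", modifier "river".
Inside "midnight otter shield weaver": head "weaver", modifier "midnight otter shield".
Inside "midnight otter shield": head "shield", modifier "midnight otter".
Inside "midnight otter": head "otter", modifier "midnight".
So the structure is [[river knife] [[[midnight otter] shield] weaver]].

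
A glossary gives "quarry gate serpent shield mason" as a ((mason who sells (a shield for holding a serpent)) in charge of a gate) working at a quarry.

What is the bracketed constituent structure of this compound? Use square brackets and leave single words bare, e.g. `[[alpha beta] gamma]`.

Overall it is a kind of mason (specifically "gate serpent shield mason"); the modifier is "quarry".
Within "gate serpent shield mason", the head is "mason" (specifically "serpent shield mason") and the modifier is "gate".
Within "serpent shield mason", the head is "mason" and the modifier is "serpent shield".
Within "serpent shield", the head is "shield" and the modifier is "serpent".
Putting it together: [quarry [gate [[serpent shield] mason]]].

[quarry [gate [[serpent shield] mason]]]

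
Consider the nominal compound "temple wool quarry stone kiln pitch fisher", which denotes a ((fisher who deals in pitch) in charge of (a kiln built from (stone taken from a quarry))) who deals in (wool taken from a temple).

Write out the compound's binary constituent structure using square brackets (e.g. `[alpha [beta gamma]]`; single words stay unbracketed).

[[temple wool] [[[quarry stone] kiln] [pitch fisher]]]

The outermost head in the paraphrase is "fisher" (specifically "quarry stone kiln pitch fisher"), modified by "temple wool".
Inside "temple wool": head "wool", modifier "temple".
Inside "quarry stone kiln pitch fisher": head "fisher" (specifically "pitch fisher"), modifier "quarry stone kiln".
Inside "quarry stone kiln": head "kiln", modifier "quarry stone".
Inside "quarry stone": head "stone", modifier "quarry".
Inside "pitch fisher": head "fisher", modifier "pitch".
Putting it together: [[temple wool] [[[quarry stone] kiln] [pitch fisher]]].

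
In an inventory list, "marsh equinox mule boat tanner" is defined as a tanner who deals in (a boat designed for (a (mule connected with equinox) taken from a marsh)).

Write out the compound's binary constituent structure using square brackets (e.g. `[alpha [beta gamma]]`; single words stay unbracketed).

Whole compound: head "tanner", modifier "marsh equinox mule boat".
Inside "marsh equinox mule boat": head "boat", modifier "marsh equinox mule".
Inside "marsh equinox mule": head "mule" (specifically "equinox mule"), modifier "marsh".
Inside "equinox mule": head "mule", modifier "equinox".
Assembled: [[[marsh [equinox mule]] boat] tanner].

[[[marsh [equinox mule]] boat] tanner]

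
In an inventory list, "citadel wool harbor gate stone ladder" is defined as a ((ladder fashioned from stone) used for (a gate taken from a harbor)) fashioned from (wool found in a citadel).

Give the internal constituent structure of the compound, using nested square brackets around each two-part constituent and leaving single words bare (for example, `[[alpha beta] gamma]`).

Whole compound: head "ladder" (specifically "harbor gate stone ladder"), modifier "citadel wool".
"citadel wool" → head "wool", modifier "citadel".
"harbor gate stone ladder" → head "ladder" (specifically "stone ladder"), modifier "harbor gate".
"harbor gate" → head "gate", modifier "harbor".
"stone ladder" → head "ladder", modifier "stone".
So the structure is [[citadel wool] [[harbor gate] [stone ladder]]].

[[citadel wool] [[harbor gate] [stone ladder]]]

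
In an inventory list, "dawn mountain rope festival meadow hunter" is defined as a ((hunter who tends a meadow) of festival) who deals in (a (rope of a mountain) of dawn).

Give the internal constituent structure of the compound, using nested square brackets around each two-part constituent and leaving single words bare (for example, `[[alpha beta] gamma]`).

At the top level: head "hunter" (specifically "festival meadow hunter"); modifier "dawn mountain rope".
Inside "dawn mountain rope": head "rope" (specifically "mountain rope"), modifier "dawn".
Inside "mountain rope": head "rope", modifier "mountain".
Inside "festival meadow hunter": head "hunter" (specifically "meadow hunter"), modifier "festival".
Inside "meadow hunter": head "hunter", modifier "meadow".
So the structure is [[dawn [mountain rope]] [festival [meadow hunter]]].

[[dawn [mountain rope]] [festival [meadow hunter]]]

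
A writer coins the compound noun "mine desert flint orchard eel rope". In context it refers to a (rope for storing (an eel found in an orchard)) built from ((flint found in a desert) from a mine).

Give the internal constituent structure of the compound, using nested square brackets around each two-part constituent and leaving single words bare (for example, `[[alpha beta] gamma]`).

Whole compound: head "rope" (specifically "orchard eel rope"), modifier "mine desert flint".
"mine desert flint" → head "flint" (specifically "desert flint"), modifier "mine".
"desert flint" → head "flint", modifier "desert".
"orchard eel rope" → head "rope", modifier "orchard eel".
"orchard eel" → head "eel", modifier "orchard".
Assembled: [[mine [desert flint]] [[orchard eel] rope]].

[[mine [desert flint]] [[orchard eel] rope]]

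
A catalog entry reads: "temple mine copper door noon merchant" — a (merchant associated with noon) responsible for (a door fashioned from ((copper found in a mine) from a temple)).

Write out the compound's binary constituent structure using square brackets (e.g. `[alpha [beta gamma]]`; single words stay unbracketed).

At the top level: head "merchant" (specifically "noon merchant"); modifier "temple mine copper door".
"temple mine copper door" → head "door", modifier "temple mine copper".
"temple mine copper" → head "copper" (specifically "mine copper"), modifier "temple".
"mine copper" → head "copper", modifier "mine".
"noon merchant" → head "merchant", modifier "noon".
Putting it together: [[[temple [mine copper]] door] [noon merchant]].

[[[temple [mine copper]] door] [noon merchant]]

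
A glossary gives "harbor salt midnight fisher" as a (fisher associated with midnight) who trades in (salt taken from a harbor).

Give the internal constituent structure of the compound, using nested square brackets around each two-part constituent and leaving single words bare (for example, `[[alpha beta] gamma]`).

The outermost head in the paraphrase is "fisher" (specifically "midnight fisher"), modified by "harbor salt".
Inside "harbor salt": head "salt", modifier "harbor".
Inside "midnight fisher": head "fisher", modifier "midnight".
Putting it together: [[harbor salt] [midnight fisher]].

[[harbor salt] [midnight fisher]]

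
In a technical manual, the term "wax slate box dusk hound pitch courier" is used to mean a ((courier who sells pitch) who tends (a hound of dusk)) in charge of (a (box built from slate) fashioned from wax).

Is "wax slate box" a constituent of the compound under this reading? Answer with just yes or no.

yes

The paraphrase groups the words so that "wax slate box" is one unit: it corresponds to a single parenthesized sub-phrase.
The full structure is [[wax [slate box]] [[dusk hound] [pitch courier]]], in which [wax slate box] is a constituent.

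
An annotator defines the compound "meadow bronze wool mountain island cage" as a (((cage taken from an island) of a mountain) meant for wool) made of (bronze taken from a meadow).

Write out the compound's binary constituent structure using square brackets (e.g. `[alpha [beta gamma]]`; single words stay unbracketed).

[[meadow bronze] [wool [mountain [island cage]]]]

The outermost head in the paraphrase is "cage" (specifically "wool mountain island cage"), modified by "meadow bronze".
Inside "meadow bronze": head "bronze", modifier "meadow".
Inside "wool mountain island cage": head "cage" (specifically "mountain island cage"), modifier "wool".
Inside "mountain island cage": head "cage" (specifically "island cage"), modifier "mountain".
Inside "island cage": head "cage", modifier "island".
Putting it together: [[meadow bronze] [wool [mountain [island cage]]]].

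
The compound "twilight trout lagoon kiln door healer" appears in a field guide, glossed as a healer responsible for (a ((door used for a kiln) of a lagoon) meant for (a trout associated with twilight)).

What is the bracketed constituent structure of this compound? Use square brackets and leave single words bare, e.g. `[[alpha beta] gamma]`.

Overall it is a kind of healer; the modifier is "twilight trout lagoon kiln door".
Inside "twilight trout lagoon kiln door": head "door" (specifically "lagoon kiln door"), modifier "twilight trout".
Inside "twilight trout": head "trout", modifier "twilight".
Inside "lagoon kiln door": head "door" (specifically "kiln door"), modifier "lagoon".
Inside "kiln door": head "door", modifier "kiln".
Assembled: [[[twilight trout] [lagoon [kiln door]]] healer].

[[[twilight trout] [lagoon [kiln door]]] healer]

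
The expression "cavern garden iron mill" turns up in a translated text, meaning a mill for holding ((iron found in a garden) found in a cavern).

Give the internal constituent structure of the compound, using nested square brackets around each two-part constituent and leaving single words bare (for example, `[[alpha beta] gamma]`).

Overall it is a kind of mill; the modifier is "cavern garden iron".
Within "cavern garden iron", the head is "iron" (specifically "garden iron") and the modifier is "cavern".
Within "garden iron", the head is "iron" and the modifier is "garden".
Putting it together: [[cavern [garden iron]] mill].

[[cavern [garden iron]] mill]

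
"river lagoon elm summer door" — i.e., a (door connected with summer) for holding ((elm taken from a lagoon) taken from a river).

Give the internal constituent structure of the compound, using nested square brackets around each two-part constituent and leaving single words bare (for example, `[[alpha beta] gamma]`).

[[river [lagoon elm]] [summer door]]

The outermost head in the paraphrase is "door" (specifically "summer door"), modified by "river lagoon elm".
Inside "river lagoon elm": head "elm" (specifically "lagoon elm"), modifier "river".
Inside "lagoon elm": head "elm", modifier "lagoon".
Inside "summer door": head "door", modifier "summer".
Putting it together: [[river [lagoon elm]] [summer door]].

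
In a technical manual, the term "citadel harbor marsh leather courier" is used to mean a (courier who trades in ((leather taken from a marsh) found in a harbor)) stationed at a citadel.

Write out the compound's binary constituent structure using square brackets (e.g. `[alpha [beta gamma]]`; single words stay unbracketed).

Whole compound: head "courier" (specifically "harbor marsh leather courier"), modifier "citadel".
"harbor marsh leather courier" → head "courier", modifier "harbor marsh leather".
"harbor marsh leather" → head "leather" (specifically "marsh leather"), modifier "harbor".
"marsh leather" → head "leather", modifier "marsh".
Putting it together: [citadel [[harbor [marsh leather]] courier]].

[citadel [[harbor [marsh leather]] courier]]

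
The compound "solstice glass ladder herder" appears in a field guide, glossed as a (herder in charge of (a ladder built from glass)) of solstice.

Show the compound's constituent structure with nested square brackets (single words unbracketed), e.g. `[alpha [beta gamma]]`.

[solstice [[glass ladder] herder]]

The outermost head in the paraphrase is "herder" (specifically "glass ladder herder"), modified by "solstice".
"glass ladder herder" → head "herder", modifier "glass ladder".
"glass ladder" → head "ladder", modifier "glass".
Putting it together: [solstice [[glass ladder] herder]].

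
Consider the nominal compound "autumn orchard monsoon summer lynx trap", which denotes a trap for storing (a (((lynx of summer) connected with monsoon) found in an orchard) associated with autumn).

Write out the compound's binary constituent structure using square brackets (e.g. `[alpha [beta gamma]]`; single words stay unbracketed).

Whole compound: head "trap", modifier "autumn orchard monsoon summer lynx".
"autumn orchard monsoon summer lynx" → head "lynx" (specifically "orchard monsoon summer lynx"), modifier "autumn".
"orchard monsoon summer lynx" → head "lynx" (specifically "monsoon summer lynx"), modifier "orchard".
"monsoon summer lynx" → head "lynx" (specifically "summer lynx"), modifier "monsoon".
"summer lynx" → head "lynx", modifier "summer".
So the structure is [[autumn [orchard [monsoon [summer lynx]]]] trap].

[[autumn [orchard [monsoon [summer lynx]]]] trap]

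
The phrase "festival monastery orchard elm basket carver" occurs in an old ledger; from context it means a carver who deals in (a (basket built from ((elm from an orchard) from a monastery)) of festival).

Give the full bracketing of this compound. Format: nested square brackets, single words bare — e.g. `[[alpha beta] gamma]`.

[[festival [[monastery [orchard elm]] basket]] carver]

At the top level: head "carver"; modifier "festival monastery orchard elm basket".
Inside "festival monastery orchard elm basket": head "basket" (specifically "monastery orchard elm basket"), modifier "festival".
Inside "monastery orchard elm basket": head "basket", modifier "monastery orchard elm".
Inside "monastery orchard elm": head "elm" (specifically "orchard elm"), modifier "monastery".
Inside "orchard elm": head "elm", modifier "orchard".
So the structure is [[festival [[monastery [orchard elm]] basket]] carver].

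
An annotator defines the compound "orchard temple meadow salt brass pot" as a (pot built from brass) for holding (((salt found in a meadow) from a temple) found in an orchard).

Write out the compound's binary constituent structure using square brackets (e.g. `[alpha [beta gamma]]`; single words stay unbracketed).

The outermost head in the paraphrase is "pot" (specifically "brass pot"), modified by "orchard temple meadow salt".
"orchard temple meadow salt" → head "salt" (specifically "temple meadow salt"), modifier "orchard".
"temple meadow salt" → head "salt" (specifically "meadow salt"), modifier "temple".
"meadow salt" → head "salt", modifier "meadow".
"brass pot" → head "pot", modifier "brass".
Putting it together: [[orchard [temple [meadow salt]]] [brass pot]].

[[orchard [temple [meadow salt]]] [brass pot]]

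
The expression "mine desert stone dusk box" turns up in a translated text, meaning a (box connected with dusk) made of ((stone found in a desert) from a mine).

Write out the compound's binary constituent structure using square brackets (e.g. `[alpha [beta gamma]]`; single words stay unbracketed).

Overall it is a kind of box (specifically "dusk box"); the modifier is "mine desert stone".
"mine desert stone" → head "stone" (specifically "desert stone"), modifier "mine".
"desert stone" → head "stone", modifier "desert".
"dusk box" → head "box", modifier "dusk".
Putting it together: [[mine [desert stone]] [dusk box]].

[[mine [desert stone]] [dusk box]]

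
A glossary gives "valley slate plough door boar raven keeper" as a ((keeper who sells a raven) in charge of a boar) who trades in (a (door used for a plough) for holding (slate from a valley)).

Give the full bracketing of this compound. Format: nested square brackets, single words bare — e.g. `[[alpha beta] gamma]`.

Whole compound: head "keeper" (specifically "boar raven keeper"), modifier "valley slate plough door".
"valley slate plough door" → head "door" (specifically "plough door"), modifier "valley slate".
"valley slate" → head "slate", modifier "valley".
"plough door" → head "door", modifier "plough".
"boar raven keeper" → head "keeper" (specifically "raven keeper"), modifier "boar".
"raven keeper" → head "keeper", modifier "raven".
So the structure is [[[valley slate] [plough door]] [boar [raven keeper]]].

[[[valley slate] [plough door]] [boar [raven keeper]]]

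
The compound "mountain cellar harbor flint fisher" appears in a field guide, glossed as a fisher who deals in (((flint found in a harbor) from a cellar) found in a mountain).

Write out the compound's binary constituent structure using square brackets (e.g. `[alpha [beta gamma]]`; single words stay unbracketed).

[[mountain [cellar [harbor flint]]] fisher]

The outermost head in the paraphrase is "fisher", modified by "mountain cellar harbor flint".
"mountain cellar harbor flint" → head "flint" (specifically "cellar harbor flint"), modifier "mountain".
"cellar harbor flint" → head "flint" (specifically "harbor flint"), modifier "cellar".
"harbor flint" → head "flint", modifier "harbor".
Assembled: [[mountain [cellar [harbor flint]]] fisher].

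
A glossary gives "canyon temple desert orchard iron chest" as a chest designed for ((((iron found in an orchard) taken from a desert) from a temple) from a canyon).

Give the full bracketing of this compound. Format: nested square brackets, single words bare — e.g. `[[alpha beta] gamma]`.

Whole compound: head "chest", modifier "canyon temple desert orchard iron".
"canyon temple desert orchard iron" → head "iron" (specifically "temple desert orchard iron"), modifier "canyon".
"temple desert orchard iron" → head "iron" (specifically "desert orchard iron"), modifier "temple".
"desert orchard iron" → head "iron" (specifically "orchard iron"), modifier "desert".
"orchard iron" → head "iron", modifier "orchard".
Assembled: [[canyon [temple [desert [orchard iron]]]] chest].

[[canyon [temple [desert [orchard iron]]]] chest]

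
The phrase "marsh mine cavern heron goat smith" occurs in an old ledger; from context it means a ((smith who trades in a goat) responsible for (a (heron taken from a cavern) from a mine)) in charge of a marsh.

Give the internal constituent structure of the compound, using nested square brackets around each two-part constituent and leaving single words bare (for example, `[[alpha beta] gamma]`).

Whole compound: head "smith" (specifically "mine cavern heron goat smith"), modifier "marsh".
Within "mine cavern heron goat smith", the head is "smith" (specifically "goat smith") and the modifier is "mine cavern heron".
Within "mine cavern heron", the head is "heron" (specifically "cavern heron") and the modifier is "mine".
Within "cavern heron", the head is "heron" and the modifier is "cavern".
Within "goat smith", the head is "smith" and the modifier is "goat".
Assembled: [marsh [[mine [cavern heron]] [goat smith]]].

[marsh [[mine [cavern heron]] [goat smith]]]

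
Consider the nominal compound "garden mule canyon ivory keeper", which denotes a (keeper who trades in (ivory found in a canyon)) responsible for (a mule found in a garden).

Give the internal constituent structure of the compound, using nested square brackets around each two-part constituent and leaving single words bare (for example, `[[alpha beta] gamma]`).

The outermost head in the paraphrase is "keeper" (specifically "canyon ivory keeper"), modified by "garden mule".
"garden mule" → head "mule", modifier "garden".
"canyon ivory keeper" → head "keeper", modifier "canyon ivory".
"canyon ivory" → head "ivory", modifier "canyon".
Putting it together: [[garden mule] [[canyon ivory] keeper]].

[[garden mule] [[canyon ivory] keeper]]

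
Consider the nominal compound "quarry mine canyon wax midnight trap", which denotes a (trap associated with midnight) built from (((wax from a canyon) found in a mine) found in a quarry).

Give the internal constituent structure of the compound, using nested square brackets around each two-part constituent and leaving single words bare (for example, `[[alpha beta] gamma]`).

At the top level: head "trap" (specifically "midnight trap"); modifier "quarry mine canyon wax".
Inside "quarry mine canyon wax": head "wax" (specifically "mine canyon wax"), modifier "quarry".
Inside "mine canyon wax": head "wax" (specifically "canyon wax"), modifier "mine".
Inside "canyon wax": head "wax", modifier "canyon".
Inside "midnight trap": head "trap", modifier "midnight".
Assembled: [[quarry [mine [canyon wax]]] [midnight trap]].

[[quarry [mine [canyon wax]]] [midnight trap]]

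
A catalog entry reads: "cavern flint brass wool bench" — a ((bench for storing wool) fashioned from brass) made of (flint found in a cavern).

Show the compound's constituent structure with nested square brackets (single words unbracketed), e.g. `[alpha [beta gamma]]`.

Overall it is a kind of bench (specifically "brass wool bench"); the modifier is "cavern flint".
Within "cavern flint", the head is "flint" and the modifier is "cavern".
Within "brass wool bench", the head is "bench" (specifically "wool bench") and the modifier is "brass".
Within "wool bench", the head is "bench" and the modifier is "wool".
Assembled: [[cavern flint] [brass [wool bench]]].

[[cavern flint] [brass [wool bench]]]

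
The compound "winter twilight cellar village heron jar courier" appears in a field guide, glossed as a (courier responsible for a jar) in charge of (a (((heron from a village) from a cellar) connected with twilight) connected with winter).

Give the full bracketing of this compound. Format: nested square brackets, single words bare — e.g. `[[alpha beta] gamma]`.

[[winter [twilight [cellar [village heron]]]] [jar courier]]

Overall it is a kind of courier (specifically "jar courier"); the modifier is "winter twilight cellar village heron".
Inside "winter twilight cellar village heron": head "heron" (specifically "twilight cellar village heron"), modifier "winter".
Inside "twilight cellar village heron": head "heron" (specifically "cellar village heron"), modifier "twilight".
Inside "cellar village heron": head "heron" (specifically "village heron"), modifier "cellar".
Inside "village heron": head "heron", modifier "village".
Inside "jar courier": head "courier", modifier "jar".
Assembled: [[winter [twilight [cellar [village heron]]]] [jar courier]].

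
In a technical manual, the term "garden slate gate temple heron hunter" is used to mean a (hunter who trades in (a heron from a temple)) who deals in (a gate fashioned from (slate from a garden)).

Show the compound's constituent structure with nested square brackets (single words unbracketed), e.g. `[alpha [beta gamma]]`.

[[[garden slate] gate] [[temple heron] hunter]]

At the top level: head "hunter" (specifically "temple heron hunter"); modifier "garden slate gate".
"garden slate gate" → head "gate", modifier "garden slate".
"garden slate" → head "slate", modifier "garden".
"temple heron hunter" → head "hunter", modifier "temple heron".
"temple heron" → head "heron", modifier "temple".
Putting it together: [[[garden slate] gate] [[temple heron] hunter]].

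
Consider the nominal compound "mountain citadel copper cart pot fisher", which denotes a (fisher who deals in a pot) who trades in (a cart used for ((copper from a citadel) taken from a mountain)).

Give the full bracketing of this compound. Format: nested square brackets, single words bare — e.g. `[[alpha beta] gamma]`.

[[[mountain [citadel copper]] cart] [pot fisher]]

Overall it is a kind of fisher (specifically "pot fisher"); the modifier is "mountain citadel copper cart".
Within "mountain citadel copper cart", the head is "cart" and the modifier is "mountain citadel copper".
Within "mountain citadel copper", the head is "copper" (specifically "citadel copper") and the modifier is "mountain".
Within "citadel copper", the head is "copper" and the modifier is "citadel".
Within "pot fisher", the head is "fisher" and the modifier is "pot".
So the structure is [[[mountain [citadel copper]] cart] [pot fisher]].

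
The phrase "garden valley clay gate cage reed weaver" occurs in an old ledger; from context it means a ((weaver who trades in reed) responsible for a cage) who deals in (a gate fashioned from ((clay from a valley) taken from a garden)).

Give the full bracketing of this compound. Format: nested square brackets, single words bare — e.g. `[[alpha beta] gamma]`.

Whole compound: head "weaver" (specifically "cage reed weaver"), modifier "garden valley clay gate".
Inside "garden valley clay gate": head "gate", modifier "garden valley clay".
Inside "garden valley clay": head "clay" (specifically "valley clay"), modifier "garden".
Inside "valley clay": head "clay", modifier "valley".
Inside "cage reed weaver": head "weaver" (specifically "reed weaver"), modifier "cage".
Inside "reed weaver": head "weaver", modifier "reed".
So the structure is [[[garden [valley clay]] gate] [cage [reed weaver]]].

[[[garden [valley clay]] gate] [cage [reed weaver]]]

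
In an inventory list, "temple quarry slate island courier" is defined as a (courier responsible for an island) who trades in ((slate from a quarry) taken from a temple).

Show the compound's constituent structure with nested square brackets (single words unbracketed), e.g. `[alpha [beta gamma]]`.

[[temple [quarry slate]] [island courier]]

At the top level: head "courier" (specifically "island courier"); modifier "temple quarry slate".
"temple quarry slate" → head "slate" (specifically "quarry slate"), modifier "temple".
"quarry slate" → head "slate", modifier "quarry".
"island courier" → head "courier", modifier "island".
Putting it together: [[temple [quarry slate]] [island courier]].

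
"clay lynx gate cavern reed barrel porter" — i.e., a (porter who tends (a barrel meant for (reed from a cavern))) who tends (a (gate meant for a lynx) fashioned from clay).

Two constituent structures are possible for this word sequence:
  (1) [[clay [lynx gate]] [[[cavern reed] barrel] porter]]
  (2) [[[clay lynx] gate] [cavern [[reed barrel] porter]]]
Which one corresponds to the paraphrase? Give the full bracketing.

The paraphrase's head is the "porter" part ("cavern reed barrel porter"); its modifier is "clay lynx gate".
That top-level split, carried through the inner groups, gives [[clay [lynx gate]] [[[cavern reed] barrel] porter]].

[[clay [lynx gate]] [[[cavern reed] barrel] porter]]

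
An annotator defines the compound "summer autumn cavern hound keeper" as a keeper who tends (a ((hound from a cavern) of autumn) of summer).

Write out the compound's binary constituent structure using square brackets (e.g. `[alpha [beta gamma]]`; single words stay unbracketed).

[[summer [autumn [cavern hound]]] keeper]

Overall it is a kind of keeper; the modifier is "summer autumn cavern hound".
Within "summer autumn cavern hound", the head is "hound" (specifically "autumn cavern hound") and the modifier is "summer".
Within "autumn cavern hound", the head is "hound" (specifically "cavern hound") and the modifier is "autumn".
Within "cavern hound", the head is "hound" and the modifier is "cavern".
Assembled: [[summer [autumn [cavern hound]]] keeper].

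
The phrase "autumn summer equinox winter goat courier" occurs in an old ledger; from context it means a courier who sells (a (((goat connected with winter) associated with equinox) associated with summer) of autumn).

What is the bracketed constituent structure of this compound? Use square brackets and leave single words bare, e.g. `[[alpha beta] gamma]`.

[[autumn [summer [equinox [winter goat]]]] courier]

At the top level: head "courier"; modifier "autumn summer equinox winter goat".
Inside "autumn summer equinox winter goat": head "goat" (specifically "summer equinox winter goat"), modifier "autumn".
Inside "summer equinox winter goat": head "goat" (specifically "equinox winter goat"), modifier "summer".
Inside "equinox winter goat": head "goat" (specifically "winter goat"), modifier "equinox".
Inside "winter goat": head "goat", modifier "winter".
Putting it together: [[autumn [summer [equinox [winter goat]]]] courier].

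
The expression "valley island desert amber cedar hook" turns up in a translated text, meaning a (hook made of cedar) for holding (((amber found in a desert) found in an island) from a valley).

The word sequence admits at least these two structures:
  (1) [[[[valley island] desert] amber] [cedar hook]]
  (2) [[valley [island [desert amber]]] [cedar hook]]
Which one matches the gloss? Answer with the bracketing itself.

The paraphrase's head is the "hook" part ("cedar hook"); its modifier is "valley island desert amber".
That top-level split, carried through the inner groups, gives [[valley [island [desert amber]]] [cedar hook]].

[[valley [island [desert amber]]] [cedar hook]]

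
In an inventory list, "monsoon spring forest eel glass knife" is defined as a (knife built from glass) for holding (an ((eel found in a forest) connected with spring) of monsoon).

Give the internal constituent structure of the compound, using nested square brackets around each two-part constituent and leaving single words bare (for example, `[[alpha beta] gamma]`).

[[monsoon [spring [forest eel]]] [glass knife]]

Whole compound: head "knife" (specifically "glass knife"), modifier "monsoon spring forest eel".
Inside "monsoon spring forest eel": head "eel" (specifically "spring forest eel"), modifier "monsoon".
Inside "spring forest eel": head "eel" (specifically "forest eel"), modifier "spring".
Inside "forest eel": head "eel", modifier "forest".
Inside "glass knife": head "knife", modifier "glass".
So the structure is [[monsoon [spring [forest eel]]] [glass knife]].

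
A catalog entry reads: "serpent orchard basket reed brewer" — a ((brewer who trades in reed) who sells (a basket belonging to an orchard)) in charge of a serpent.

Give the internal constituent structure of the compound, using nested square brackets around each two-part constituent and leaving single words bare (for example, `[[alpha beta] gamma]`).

Overall it is a kind of brewer (specifically "orchard basket reed brewer"); the modifier is "serpent".
"orchard basket reed brewer" → head "brewer" (specifically "reed brewer"), modifier "orchard basket".
"orchard basket" → head "basket", modifier "orchard".
"reed brewer" → head "brewer", modifier "reed".
So the structure is [serpent [[orchard basket] [reed brewer]]].

[serpent [[orchard basket] [reed brewer]]]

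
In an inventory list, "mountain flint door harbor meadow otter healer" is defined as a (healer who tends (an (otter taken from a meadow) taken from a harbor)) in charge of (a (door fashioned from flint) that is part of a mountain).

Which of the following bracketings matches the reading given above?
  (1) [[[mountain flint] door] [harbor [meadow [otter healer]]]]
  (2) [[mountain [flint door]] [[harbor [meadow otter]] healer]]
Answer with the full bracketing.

The paraphrase's head is the "healer" part ("harbor meadow otter healer"); its modifier is "mountain flint door".
That top-level split, carried through the inner groups, gives [[mountain [flint door]] [[harbor [meadow otter]] healer]].

[[mountain [flint door]] [[harbor [meadow otter]] healer]]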